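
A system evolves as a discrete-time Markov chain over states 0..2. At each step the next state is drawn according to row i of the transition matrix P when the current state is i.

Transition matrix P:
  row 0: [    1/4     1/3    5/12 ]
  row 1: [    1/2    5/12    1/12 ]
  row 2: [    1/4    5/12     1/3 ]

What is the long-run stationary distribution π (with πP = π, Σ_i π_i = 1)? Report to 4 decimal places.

π = [0.3469, 0.3878, 0.2653]

Balance equations π_j = Σ_i π_i·P[i][j]:
  π_0 = 1/4·π_0 + 1/2·π_1 + 1/4·π_2
  π_1 = 1/3·π_0 + 5/12·π_1 + 5/12·π_2
  normalize: π_0 + π_1 + π_2 = 1
Solving the linear system gives exactly π = [17/49, 19/49, 13/49].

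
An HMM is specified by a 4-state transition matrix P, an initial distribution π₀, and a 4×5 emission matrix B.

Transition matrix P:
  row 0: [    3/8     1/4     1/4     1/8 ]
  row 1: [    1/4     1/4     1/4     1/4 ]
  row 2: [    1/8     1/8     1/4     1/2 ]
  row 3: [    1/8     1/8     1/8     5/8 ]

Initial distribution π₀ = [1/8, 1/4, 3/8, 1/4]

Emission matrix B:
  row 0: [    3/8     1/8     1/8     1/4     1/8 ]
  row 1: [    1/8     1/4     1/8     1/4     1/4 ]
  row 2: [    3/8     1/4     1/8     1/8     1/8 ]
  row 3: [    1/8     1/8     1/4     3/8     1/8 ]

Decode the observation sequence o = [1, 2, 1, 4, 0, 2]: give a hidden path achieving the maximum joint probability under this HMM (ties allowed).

t=0: δ = [1.562e-02, 6.250e-02, 9.375e-02, 3.125e-02]  (obs o_0=1)
t=1: δ = [1.953e-03, 1.953e-03, 2.930e-03, 1.172e-02]  ψ = [1, 1, 2, 2]  (obs o_1=2)
t=2: δ = [1.831e-04, 3.662e-04, 3.662e-04, 9.155e-04]  ψ = [3, 3, 3, 3]  (obs o_2=1)
t=3: δ = [1.431e-05, 2.861e-05, 1.431e-05, 7.153e-05]  ψ = [3, 3, 3, 3]  (obs o_3=4)
t=4: δ = [3.353e-06, 1.118e-06, 3.353e-06, 5.588e-06]  ψ = [3, 3, 3, 3]  (obs o_4=0)
t=5: δ = [1.572e-07, 1.048e-07, 1.048e-07, 8.731e-07]  ψ = [0, 0, 0, 3]  (obs o_5=2)
backtrack: best end state = 3; path = [2, 3, 3, 3, 3, 3]

path = [2, 3, 3, 3, 3, 3]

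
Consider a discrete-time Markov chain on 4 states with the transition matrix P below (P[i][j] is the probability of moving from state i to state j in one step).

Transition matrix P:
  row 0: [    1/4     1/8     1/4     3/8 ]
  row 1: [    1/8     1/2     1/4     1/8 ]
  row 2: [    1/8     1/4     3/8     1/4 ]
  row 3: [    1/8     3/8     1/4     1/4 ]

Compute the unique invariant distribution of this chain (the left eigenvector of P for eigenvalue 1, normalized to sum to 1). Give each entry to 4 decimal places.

π = [0.1429, 0.3469, 0.2857, 0.2245]

Balance equations π_j = Σ_i π_i·P[i][j]:
  π_0 = 1/4·π_0 + 1/8·π_1 + 1/8·π_2 + 1/8·π_3
  π_1 = 1/8·π_0 + 1/2·π_1 + 1/4·π_2 + 3/8·π_3
  π_2 = 1/4·π_0 + 1/4·π_1 + 3/8·π_2 + 1/4·π_3
  normalize: π_0 + π_1 + π_2 + π_3 = 1
Solving the linear system gives exactly π = [1/7, 17/49, 2/7, 11/49].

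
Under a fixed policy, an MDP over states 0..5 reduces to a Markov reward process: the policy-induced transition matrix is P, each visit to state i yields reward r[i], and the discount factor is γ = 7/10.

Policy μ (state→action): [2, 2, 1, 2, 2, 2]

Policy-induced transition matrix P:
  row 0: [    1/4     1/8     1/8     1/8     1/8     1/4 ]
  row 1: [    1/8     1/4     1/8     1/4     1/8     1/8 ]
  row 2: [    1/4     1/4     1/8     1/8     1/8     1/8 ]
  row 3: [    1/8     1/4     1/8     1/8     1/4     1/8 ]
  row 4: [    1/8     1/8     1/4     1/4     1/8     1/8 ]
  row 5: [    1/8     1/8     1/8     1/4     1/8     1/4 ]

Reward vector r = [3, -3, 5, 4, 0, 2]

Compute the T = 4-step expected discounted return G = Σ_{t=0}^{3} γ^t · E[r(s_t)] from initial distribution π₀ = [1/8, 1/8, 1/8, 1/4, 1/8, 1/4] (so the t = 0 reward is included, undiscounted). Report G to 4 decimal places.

t=0: π = [0.1250, 0.1250, 0.1250, 0.2500, 0.1250, 0.2500], E[r] = 2.1250, γ^t·E[r] = 2.125000, running G = 2.125000
t=1: π = [0.1563, 0.1875, 0.1406, 0.1875, 0.1563, 0.1719], E[r] = 1.7031, γ^t·E[r] = 1.192188, running G = 3.317188
t=2: π = [0.1621, 0.1895, 0.1445, 0.1895, 0.1484, 0.1660], E[r] = 1.7305, γ^t·E[r] = 0.847930, running G = 4.165117
t=3: π = [0.1633, 0.1904, 0.1436, 0.1880, 0.1487, 0.1660], E[r] = 1.7205, γ^t·E[r] = 0.590117, running G = 4.755235

G = 4.7552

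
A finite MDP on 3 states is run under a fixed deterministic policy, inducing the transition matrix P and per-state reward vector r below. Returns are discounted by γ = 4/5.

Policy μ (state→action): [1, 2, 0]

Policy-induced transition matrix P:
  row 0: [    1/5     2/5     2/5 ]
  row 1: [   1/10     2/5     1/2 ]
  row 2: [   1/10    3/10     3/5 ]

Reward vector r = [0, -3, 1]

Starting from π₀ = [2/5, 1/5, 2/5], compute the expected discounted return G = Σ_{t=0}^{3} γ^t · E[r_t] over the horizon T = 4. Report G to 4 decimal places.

t=0: π = [0.4000, 0.2000, 0.4000], E[r] = -0.2000, γ^t·E[r] = -0.200000, running G = -0.200000
t=1: π = [0.1400, 0.3600, 0.5000], E[r] = -0.5800, γ^t·E[r] = -0.464000, running G = -0.664000
t=2: π = [0.1140, 0.3500, 0.5360], E[r] = -0.5140, γ^t·E[r] = -0.328960, running G = -0.992960
t=3: π = [0.1114, 0.3464, 0.5422], E[r] = -0.4970, γ^t·E[r] = -0.254464, running G = -1.247424

G = -1.2474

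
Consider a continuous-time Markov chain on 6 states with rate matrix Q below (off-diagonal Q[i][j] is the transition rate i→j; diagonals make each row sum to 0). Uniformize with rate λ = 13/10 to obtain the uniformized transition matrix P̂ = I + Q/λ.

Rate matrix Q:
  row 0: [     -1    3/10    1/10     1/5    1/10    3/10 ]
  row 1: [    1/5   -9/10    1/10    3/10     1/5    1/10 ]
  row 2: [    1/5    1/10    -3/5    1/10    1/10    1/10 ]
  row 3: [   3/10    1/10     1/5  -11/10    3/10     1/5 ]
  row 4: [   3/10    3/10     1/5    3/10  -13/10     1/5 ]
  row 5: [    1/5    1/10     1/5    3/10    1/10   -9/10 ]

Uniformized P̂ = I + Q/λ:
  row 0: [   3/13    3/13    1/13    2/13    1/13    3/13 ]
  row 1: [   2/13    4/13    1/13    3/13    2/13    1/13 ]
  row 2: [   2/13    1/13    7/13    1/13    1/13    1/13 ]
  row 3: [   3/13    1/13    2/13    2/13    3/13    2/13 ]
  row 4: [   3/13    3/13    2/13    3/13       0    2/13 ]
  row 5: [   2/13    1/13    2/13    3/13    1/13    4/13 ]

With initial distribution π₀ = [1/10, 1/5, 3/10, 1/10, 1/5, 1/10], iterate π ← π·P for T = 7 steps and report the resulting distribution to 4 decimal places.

t=0: π = [0.1000, 0.2000, 0.3000, 0.1000, 0.2000, 0.1000]
t=1: π = [0.1846, 0.1692, 0.2462, 0.1692, 0.0923, 0.1385]
t=2: π = [0.1882, 0.1586, 0.2213, 0.1657, 0.1089, 0.1574]
t=3: π = [0.1894, 0.1592, 0.2123, 0.1695, 0.1062, 0.1633]
t=4: π = [0.1896, 0.1592, 0.2087, 0.1705, 0.1071, 0.1650]
t=5: π = [0.1898, 0.1593, 0.2073, 0.1710, 0.1072, 0.1655]
t=6: π = [0.1898, 0.1594, 0.2067, 0.1711, 0.1072, 0.1657]
t=7: π = [0.1899, 0.1594, 0.2065, 0.1712, 0.1073, 0.1658]

π = [0.1899, 0.1594, 0.2065, 0.1712, 0.1073, 0.1658]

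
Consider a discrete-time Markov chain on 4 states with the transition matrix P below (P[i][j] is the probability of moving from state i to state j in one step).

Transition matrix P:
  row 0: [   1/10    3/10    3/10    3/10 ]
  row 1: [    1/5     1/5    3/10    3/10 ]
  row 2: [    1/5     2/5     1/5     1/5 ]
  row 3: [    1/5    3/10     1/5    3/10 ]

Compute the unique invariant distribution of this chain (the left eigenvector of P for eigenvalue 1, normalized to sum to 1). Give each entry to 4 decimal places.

π = [0.1818, 0.2952, 0.2477, 0.2752]

Balance equations π_j = Σ_i π_i·P[i][j]:
  π_0 = 1/10·π_0 + 1/5·π_1 + 1/5·π_2 + 1/5·π_3
  π_1 = 3/10·π_0 + 1/5·π_1 + 2/5·π_2 + 3/10·π_3
  π_2 = 3/10·π_0 + 3/10·π_1 + 1/5·π_2 + 1/5·π_3
  normalize: π_0 + π_1 + π_2 + π_3 = 1
Solving the linear system gives exactly π = [2/11, 354/1199, 27/109, 30/109].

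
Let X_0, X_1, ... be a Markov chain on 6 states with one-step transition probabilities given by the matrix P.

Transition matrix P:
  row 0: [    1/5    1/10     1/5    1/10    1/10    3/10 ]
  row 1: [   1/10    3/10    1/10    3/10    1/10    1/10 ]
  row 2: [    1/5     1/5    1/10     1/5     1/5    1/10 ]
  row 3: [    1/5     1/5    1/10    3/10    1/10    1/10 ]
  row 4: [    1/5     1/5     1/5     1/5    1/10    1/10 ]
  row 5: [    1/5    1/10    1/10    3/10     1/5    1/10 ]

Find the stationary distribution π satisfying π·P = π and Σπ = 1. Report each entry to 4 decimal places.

π = [0.1813, 0.1869, 0.1308, 0.2380, 0.1267, 0.1363]

Balance equations π_j = Σ_i π_i·P[i][j]:
  π_0 = 1/5·π_0 + 1/10·π_1 + 1/5·π_2 + 1/5·π_3 + 1/5·π_4 + 1/5·π_5
  π_1 = 1/10·π_0 + 3/10·π_1 + 1/5·π_2 + 1/5·π_3 + 1/5·π_4 + 1/10·π_5
  π_2 = 1/5·π_0 + 1/10·π_1 + 1/10·π_2 + 1/10·π_3 + 1/5·π_4 + 1/10·π_5
  π_3 = 1/10·π_0 + 3/10·π_1 + 1/5·π_2 + 3/10·π_3 + 1/5·π_4 + 3/10·π_5
  π_4 = 1/10·π_0 + 1/10·π_1 + 1/5·π_2 + 1/10·π_3 + 1/10·π_4 + 1/5·π_5
  normalize: π_0 + π_1 + π_2 + π_3 + π_4 + π_5 = 1
Solving the linear system gives exactly π = [161/888, 83/444, 3833/29304, 317/1332, 3713/29304, 121/888].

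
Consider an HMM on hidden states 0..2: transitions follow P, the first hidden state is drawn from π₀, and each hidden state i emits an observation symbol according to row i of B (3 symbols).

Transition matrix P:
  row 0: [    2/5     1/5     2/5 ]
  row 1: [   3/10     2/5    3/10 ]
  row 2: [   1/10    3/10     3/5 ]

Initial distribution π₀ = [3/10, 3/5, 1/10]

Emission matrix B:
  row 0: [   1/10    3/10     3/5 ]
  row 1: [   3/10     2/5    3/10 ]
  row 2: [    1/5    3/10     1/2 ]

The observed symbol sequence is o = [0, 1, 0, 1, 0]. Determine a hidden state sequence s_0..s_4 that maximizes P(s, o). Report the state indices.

path = [1, 1, 1, 1, 1]

t=0: δ = [3.000e-02, 1.800e-01, 2.000e-02]  (obs o_0=0)
t=1: δ = [1.620e-02, 2.880e-02, 1.620e-02]  ψ = [1, 1, 1]  (obs o_1=1)
t=2: δ = [8.640e-04, 3.456e-03, 1.944e-03]  ψ = [1, 1, 2]  (obs o_2=0)
t=3: δ = [3.110e-04, 5.530e-04, 3.499e-04]  ψ = [1, 1, 2]  (obs o_3=1)
t=4: δ = [1.659e-05, 6.636e-05, 4.199e-05]  ψ = [1, 1, 2]  (obs o_4=0)
backtrack: best end state = 1; path = [1, 1, 1, 1, 1]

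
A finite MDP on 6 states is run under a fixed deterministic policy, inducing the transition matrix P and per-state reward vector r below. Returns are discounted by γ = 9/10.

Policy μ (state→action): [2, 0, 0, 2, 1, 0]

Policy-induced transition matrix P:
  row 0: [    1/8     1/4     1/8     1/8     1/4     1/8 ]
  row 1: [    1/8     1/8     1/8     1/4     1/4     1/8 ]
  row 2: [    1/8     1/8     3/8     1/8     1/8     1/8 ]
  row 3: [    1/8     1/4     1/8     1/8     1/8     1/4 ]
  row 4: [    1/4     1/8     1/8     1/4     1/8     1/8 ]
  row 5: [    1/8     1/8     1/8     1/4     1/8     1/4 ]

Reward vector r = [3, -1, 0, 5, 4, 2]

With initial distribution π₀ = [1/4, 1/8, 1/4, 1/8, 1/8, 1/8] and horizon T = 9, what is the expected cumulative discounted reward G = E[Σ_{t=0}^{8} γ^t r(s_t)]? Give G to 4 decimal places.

t=0: π = [0.2500, 0.1250, 0.2500, 0.1250, 0.1250, 0.1250], E[r] = 2.0000, γ^t·E[r] = 2.000000, running G = 2.000000
t=1: π = [0.1406, 0.1719, 0.1875, 0.1719, 0.1719, 0.1563], E[r] = 2.1094, γ^t·E[r] = 1.898438, running G = 3.898438
t=2: π = [0.1465, 0.1641, 0.1719, 0.1875, 0.1641, 0.1660], E[r] = 2.2012, γ^t·E[r] = 1.782949, running G = 5.681387
t=3: π = [0.1455, 0.1667, 0.1680, 0.1868, 0.1638, 0.1692], E[r] = 2.1973, γ^t·E[r] = 1.601807, running G = 7.283193
t=4: π = [0.1455, 0.1665, 0.1670, 0.1875, 0.1640, 0.1695], E[r] = 2.2024, γ^t·E[r] = 1.444970, running G = 8.728163
t=5: π = [0.1455, 0.1666, 0.1667, 0.1875, 0.1640, 0.1696], E[r] = 2.2027, γ^t·E[r] = 1.300660, running G = 10.028823
t=6: π = [0.1455, 0.1666, 0.1667, 0.1875, 0.1640, 0.1696], E[r] = 2.2029, γ^t·E[r] = 1.170694, running G = 11.199517
t=7: π = [0.1455, 0.1666, 0.1667, 0.1875, 0.1640, 0.1696], E[r] = 2.2029, γ^t·E[r] = 1.053645, running G = 12.253162
t=8: π = [0.1455, 0.1666, 0.1667, 0.1875, 0.1640, 0.1696], E[r] = 2.2029, γ^t·E[r] = 0.948284, running G = 13.201446

G = 13.2014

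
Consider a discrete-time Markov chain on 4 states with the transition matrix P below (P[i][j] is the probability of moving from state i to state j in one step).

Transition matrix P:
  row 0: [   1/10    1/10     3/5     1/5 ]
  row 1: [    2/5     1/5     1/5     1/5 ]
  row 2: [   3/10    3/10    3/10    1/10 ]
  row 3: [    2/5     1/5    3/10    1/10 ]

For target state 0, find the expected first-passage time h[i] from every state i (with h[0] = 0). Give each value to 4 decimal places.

First-step conditioning: h[0] = 0; for i ≠ 0, h[i] = 1 + Σ_k P[i][k]·h[k].
  h[1] = 1 + 1/5·h[1] + 1/5·h[2] + 1/5·h[3]
  h[2] = 1 + 3/10·h[1] + 3/10·h[2] + 1/10·h[3]
  h[3] = 1 + 1/5·h[1] + 3/10·h[2] + 1/10·h[3]
Solving the 3×3 linear system over states ≠ 0 gives exactly h = [0, 125/47, 555/188, 505/188] (h[0] = 0 is the target).

h = [0.0000, 2.6596, 2.9521, 2.6862]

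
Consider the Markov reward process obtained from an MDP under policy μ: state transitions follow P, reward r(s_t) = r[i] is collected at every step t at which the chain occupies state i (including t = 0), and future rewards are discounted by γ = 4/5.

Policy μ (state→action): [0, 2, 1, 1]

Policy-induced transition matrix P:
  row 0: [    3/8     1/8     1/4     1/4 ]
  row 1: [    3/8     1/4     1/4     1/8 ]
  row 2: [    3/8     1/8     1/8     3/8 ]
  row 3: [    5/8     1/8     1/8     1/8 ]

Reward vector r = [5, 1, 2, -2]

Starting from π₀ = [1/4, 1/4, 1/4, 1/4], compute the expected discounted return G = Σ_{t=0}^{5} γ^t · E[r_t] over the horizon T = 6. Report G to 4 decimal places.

G = 7.5552

t=0: π = [0.2500, 0.2500, 0.2500, 0.2500], E[r] = 1.5000, γ^t·E[r] = 1.500000, running G = 1.500000
t=1: π = [0.4375, 0.1563, 0.1875, 0.2188], E[r] = 2.2813, γ^t·E[r] = 1.825000, running G = 3.325000
t=2: π = [0.4297, 0.1445, 0.1992, 0.2266], E[r] = 2.2383, γ^t·E[r] = 1.432500, running G = 4.757500
t=3: π = [0.4316, 0.1431, 0.1968, 0.2285], E[r] = 2.2378, γ^t·E[r] = 1.145750, running G = 5.903250
t=4: π = [0.4321, 0.1429, 0.1968, 0.2281], E[r] = 2.2409, γ^t·E[r] = 0.917875, running G = 6.821125
t=5: π = [0.4320, 0.1429, 0.1969, 0.2282], E[r] = 2.2403, γ^t·E[r] = 0.734118, running G = 7.555243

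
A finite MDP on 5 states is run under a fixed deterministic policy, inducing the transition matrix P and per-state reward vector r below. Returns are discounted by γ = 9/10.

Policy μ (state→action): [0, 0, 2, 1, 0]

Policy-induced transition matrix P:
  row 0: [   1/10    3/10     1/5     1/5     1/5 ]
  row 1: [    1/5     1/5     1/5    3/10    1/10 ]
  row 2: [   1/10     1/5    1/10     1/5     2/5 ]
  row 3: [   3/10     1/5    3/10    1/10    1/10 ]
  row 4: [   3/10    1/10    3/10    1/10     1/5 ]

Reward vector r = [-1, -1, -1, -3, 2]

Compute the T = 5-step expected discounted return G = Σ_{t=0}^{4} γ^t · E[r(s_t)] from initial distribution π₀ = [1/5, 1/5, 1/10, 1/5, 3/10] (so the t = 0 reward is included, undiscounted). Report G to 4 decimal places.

t=0: π = [0.2000, 0.2000, 0.1000, 0.2000, 0.3000], E[r] = -0.5000, γ^t·E[r] = -0.500000, running G = -0.500000
t=1: π = [0.2200, 0.1900, 0.2400, 0.1700, 0.1800], E[r] = -0.8000, γ^t·E[r] = -0.720000, running G = -1.220000
t=2: π = [0.1890, 0.2040, 0.2110, 0.1840, 0.2120], E[r] = -0.7320, γ^t·E[r] = -0.592920, running G = -1.812920
t=3: π = [0.1996, 0.1977, 0.2185, 0.1808, 0.2034], E[r] = -0.7514, γ^t·E[r] = -0.547771, running G = -2.360691
t=4: π = [0.1966, 0.1996, 0.2166, 0.1814, 0.2059], E[r] = -0.7452, γ^t·E[r] = -0.488893, running G = -2.849584

G = -2.8496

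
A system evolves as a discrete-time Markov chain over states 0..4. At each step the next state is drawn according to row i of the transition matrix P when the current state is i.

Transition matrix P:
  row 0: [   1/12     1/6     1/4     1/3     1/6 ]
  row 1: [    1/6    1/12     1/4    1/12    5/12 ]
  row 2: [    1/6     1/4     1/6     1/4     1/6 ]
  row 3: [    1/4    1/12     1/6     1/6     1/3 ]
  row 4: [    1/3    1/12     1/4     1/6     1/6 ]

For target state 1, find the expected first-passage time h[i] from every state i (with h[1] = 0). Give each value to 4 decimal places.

First-step conditioning: h[1] = 0; for i ≠ 1, h[i] = 1 + Σ_k P[i][k]·h[k].
  h[0] = 1 + 1/12·h[0] + 1/4·h[2] + 1/3·h[3] + 1/6·h[4]
  h[2] = 1 + 1/6·h[0] + 1/6·h[2] + 1/4·h[3] + 1/6·h[4]
  h[3] = 1 + 1/4·h[0] + 1/6·h[2] + 1/6·h[3] + 1/3·h[4]
  h[4] = 1 + 1/3·h[0] + 1/4·h[2] + 1/6·h[3] + 1/6·h[4]
Solving the 4×4 linear system over states ≠ 1 gives exactly h = [2224/327, 0, 2038/327, 806/109, 2377/327] (h[1] = 0 is the target).

h = [6.8012, 0.0000, 6.2324, 7.3945, 7.2691]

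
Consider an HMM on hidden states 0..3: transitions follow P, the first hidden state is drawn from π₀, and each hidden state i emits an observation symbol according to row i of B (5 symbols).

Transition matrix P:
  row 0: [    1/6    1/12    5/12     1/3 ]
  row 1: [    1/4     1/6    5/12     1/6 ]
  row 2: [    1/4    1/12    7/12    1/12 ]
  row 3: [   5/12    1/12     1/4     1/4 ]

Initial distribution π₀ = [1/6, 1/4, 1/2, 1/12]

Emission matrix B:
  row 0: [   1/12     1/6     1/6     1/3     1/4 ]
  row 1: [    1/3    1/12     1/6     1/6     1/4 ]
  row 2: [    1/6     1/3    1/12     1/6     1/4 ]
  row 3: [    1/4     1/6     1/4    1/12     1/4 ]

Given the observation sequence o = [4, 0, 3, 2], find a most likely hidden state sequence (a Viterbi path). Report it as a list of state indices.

t=0: δ = [4.167e-02, 6.250e-02, 1.250e-01, 2.083e-02]  (obs o_0=4)
t=1: δ = [2.604e-03, 3.472e-03, 1.215e-02, 3.472e-03]  ψ = [2, 1, 2, 0]  (obs o_1=0)
t=2: δ = [1.013e-03, 1.688e-04, 1.182e-03, 8.439e-05]  ψ = [2, 2, 2, 2]  (obs o_2=3)
t=3: δ = [4.923e-05, 1.641e-05, 5.744e-05, 8.439e-05]  ψ = [2, 2, 2, 0]  (obs o_3=2)
backtrack: best end state = 3; path = [2, 2, 0, 3]

path = [2, 2, 0, 3]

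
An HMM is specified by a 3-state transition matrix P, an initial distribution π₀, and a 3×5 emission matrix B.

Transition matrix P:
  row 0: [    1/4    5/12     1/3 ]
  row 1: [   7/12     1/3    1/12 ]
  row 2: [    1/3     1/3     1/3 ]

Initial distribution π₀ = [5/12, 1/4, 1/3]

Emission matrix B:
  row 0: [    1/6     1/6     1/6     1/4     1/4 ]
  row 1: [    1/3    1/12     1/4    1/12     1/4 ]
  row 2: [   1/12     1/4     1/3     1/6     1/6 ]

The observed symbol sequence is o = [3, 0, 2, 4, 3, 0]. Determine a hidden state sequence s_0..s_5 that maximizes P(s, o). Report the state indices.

path = [0, 1, 0, 1, 0, 1]

t=0: δ = [1.042e-01, 2.083e-02, 5.556e-02]  (obs o_0=3)
t=1: δ = [4.340e-03, 1.447e-02, 2.894e-03]  ψ = [0, 0, 0]  (obs o_1=0)
t=2: δ = [1.407e-03, 1.206e-03, 4.823e-04]  ψ = [1, 1, 0]  (obs o_2=2)
t=3: δ = [1.758e-04, 1.465e-04, 7.814e-05]  ψ = [1, 0, 0]  (obs o_3=4)
t=4: δ = [2.137e-05, 6.105e-06, 9.768e-06]  ψ = [1, 0, 0]  (obs o_4=3)
t=5: δ = [8.903e-07, 2.968e-06, 5.935e-07]  ψ = [0, 0, 0]  (obs o_5=0)
backtrack: best end state = 1; path = [0, 1, 0, 1, 0, 1]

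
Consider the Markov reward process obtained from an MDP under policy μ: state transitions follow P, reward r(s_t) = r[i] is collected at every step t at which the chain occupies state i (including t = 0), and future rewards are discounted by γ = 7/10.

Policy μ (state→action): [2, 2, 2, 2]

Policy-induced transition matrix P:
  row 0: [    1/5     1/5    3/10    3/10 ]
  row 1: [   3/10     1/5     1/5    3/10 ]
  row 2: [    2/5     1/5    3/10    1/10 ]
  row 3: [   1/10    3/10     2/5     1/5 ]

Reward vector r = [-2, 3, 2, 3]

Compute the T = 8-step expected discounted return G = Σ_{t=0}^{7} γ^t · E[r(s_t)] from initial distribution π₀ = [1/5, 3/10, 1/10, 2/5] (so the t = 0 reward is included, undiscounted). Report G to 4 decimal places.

G = 5.0589

t=0: π = [0.2000, 0.3000, 0.1000, 0.4000], E[r] = 1.9000, γ^t·E[r] = 1.900000, running G = 1.900000
t=1: π = [0.2100, 0.2400, 0.3100, 0.2400], E[r] = 1.6400, γ^t·E[r] = 1.148000, running G = 3.048000
t=2: π = [0.2620, 0.2240, 0.3000, 0.2140], E[r] = 1.3900, γ^t·E[r] = 0.681100, running G = 3.729100
t=3: π = [0.2610, 0.2214, 0.2990, 0.2186], E[r] = 1.3960, γ^t·E[r] = 0.478828, running G = 4.207928
t=4: π = [0.2601, 0.2219, 0.2997, 0.2183], E[r] = 1.3999, γ^t·E[r] = 0.336111, running G = 4.544039
t=5: π = [0.2603, 0.2218, 0.2996, 0.2182], E[r] = 1.3989, γ^t·E[r] = 0.235108, running G = 4.779148
t=6: π = [0.2603, 0.2218, 0.2996, 0.2182], E[r] = 1.3989, γ^t·E[r] = 0.164580, running G = 4.943728
t=7: π = [0.2603, 0.2218, 0.2996, 0.2182], E[r] = 1.3989, γ^t·E[r] = 0.115208, running G = 5.058936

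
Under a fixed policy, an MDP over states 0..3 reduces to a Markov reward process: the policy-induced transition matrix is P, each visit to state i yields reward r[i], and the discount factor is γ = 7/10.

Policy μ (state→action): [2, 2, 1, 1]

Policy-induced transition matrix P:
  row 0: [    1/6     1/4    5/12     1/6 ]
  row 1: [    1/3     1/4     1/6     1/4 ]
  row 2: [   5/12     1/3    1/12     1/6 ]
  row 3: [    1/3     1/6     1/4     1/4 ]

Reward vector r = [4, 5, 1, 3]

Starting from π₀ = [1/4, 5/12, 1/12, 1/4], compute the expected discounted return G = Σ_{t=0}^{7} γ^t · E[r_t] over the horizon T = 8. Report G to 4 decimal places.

G = 11.0136

t=0: π = [0.2500, 0.4167, 0.0833, 0.2500], E[r] = 3.9167, γ^t·E[r] = 3.916667, running G = 3.916667
t=1: π = [0.2986, 0.2361, 0.2431, 0.2222], E[r] = 3.2847, γ^t·E[r] = 2.299306, running G = 6.215972
t=2: π = [0.3038, 0.2517, 0.2396, 0.2049], E[r] = 3.3281, γ^t·E[r] = 1.630781, running G = 7.846753
t=3: π = [0.3027, 0.2529, 0.2397, 0.2047], E[r] = 3.3290, γ^t·E[r] = 1.141845, running G = 8.988598
t=4: π = [0.3029, 0.2529, 0.2394, 0.2048], E[r] = 3.3299, γ^t·E[r] = 0.799503, running G = 9.788101
t=5: π = [0.3028, 0.2529, 0.2395, 0.2048], E[r] = 3.3296, γ^t·E[r] = 0.559602, running G = 10.347703
t=6: π = [0.3028, 0.2529, 0.2395, 0.2048], E[r] = 3.3297, γ^t·E[r] = 0.391730, running G = 10.739433
t=7: π = [0.3028, 0.2529, 0.2395, 0.2048], E[r] = 3.3296, γ^t·E[r] = 0.274209, running G = 11.013642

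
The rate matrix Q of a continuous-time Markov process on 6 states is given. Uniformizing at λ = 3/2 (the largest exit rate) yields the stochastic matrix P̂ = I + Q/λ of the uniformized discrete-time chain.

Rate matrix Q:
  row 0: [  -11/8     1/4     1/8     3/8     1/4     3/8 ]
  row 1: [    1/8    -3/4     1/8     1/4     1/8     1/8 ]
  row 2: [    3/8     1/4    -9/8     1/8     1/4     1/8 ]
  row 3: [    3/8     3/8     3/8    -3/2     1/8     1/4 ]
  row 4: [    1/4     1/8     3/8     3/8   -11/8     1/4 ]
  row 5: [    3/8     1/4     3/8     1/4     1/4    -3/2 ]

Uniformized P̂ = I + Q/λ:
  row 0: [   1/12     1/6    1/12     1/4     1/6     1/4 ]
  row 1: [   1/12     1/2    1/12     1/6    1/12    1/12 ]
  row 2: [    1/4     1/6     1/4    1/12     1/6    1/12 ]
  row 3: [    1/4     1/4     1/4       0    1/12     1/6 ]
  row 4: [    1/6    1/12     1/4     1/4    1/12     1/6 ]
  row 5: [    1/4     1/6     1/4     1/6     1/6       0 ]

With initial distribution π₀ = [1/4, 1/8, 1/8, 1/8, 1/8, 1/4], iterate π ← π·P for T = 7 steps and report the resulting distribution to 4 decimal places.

π = [0.1693, 0.2534, 0.1796, 0.1509, 0.1228, 0.1240]

t=0: π = [0.2500, 0.1250, 0.1250, 0.1250, 0.1250, 0.2500]
t=1: π = [0.1771, 0.2083, 0.1875, 0.1667, 0.1354, 0.1250]
t=2: π = [0.1745, 0.2387, 0.1858, 0.1493, 0.1241, 0.1276]
t=3: π = [0.1708, 0.2483, 0.1811, 0.1512, 0.1240, 0.1246]
t=4: π = [0.1698, 0.2517, 0.1801, 0.1509, 0.1230, 0.1243]
t=5: π = [0.1695, 0.2529, 0.1797, 0.1509, 0.1229, 0.1241]
t=6: π = [0.1694, 0.2533, 0.1796, 0.1509, 0.1228, 0.1241]
t=7: π = [0.1693, 0.2534, 0.1796, 0.1509, 0.1228, 0.1240]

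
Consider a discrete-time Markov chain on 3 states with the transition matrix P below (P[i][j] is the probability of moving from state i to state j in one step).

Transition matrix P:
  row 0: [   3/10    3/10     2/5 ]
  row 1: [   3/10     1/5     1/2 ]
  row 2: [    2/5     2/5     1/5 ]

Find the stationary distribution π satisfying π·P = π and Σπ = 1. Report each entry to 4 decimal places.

Balance equations π_j = Σ_i π_i·P[i][j]:
  π_0 = 3/10·π_0 + 3/10·π_1 + 2/5·π_2
  π_1 = 3/10·π_0 + 1/5·π_1 + 2/5·π_2
  normalize: π_0 + π_1 + π_2 = 1
Solving the linear system gives exactly π = [44/131, 40/131, 47/131].

π = [0.3359, 0.3053, 0.3588]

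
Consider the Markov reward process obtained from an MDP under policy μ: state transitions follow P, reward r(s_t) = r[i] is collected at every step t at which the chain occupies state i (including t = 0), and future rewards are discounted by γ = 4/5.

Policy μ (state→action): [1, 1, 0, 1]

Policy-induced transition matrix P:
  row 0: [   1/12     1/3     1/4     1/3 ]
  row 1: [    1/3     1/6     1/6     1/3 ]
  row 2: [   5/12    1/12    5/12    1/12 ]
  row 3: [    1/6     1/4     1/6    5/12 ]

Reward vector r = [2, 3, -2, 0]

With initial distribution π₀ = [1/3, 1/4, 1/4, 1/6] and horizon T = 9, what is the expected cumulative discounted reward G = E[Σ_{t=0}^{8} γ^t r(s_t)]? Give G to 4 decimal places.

t=0: π = [0.3333, 0.2500, 0.2500, 0.1667], E[r] = 0.9167, γ^t·E[r] = 0.916667, running G = 0.916667
t=1: π = [0.2431, 0.2153, 0.2569, 0.2847], E[r] = 0.6181, γ^t·E[r] = 0.494444, running G = 1.411111
t=2: π = [0.2465, 0.2095, 0.2512, 0.2928], E[r] = 0.6192, γ^t·E[r] = 0.396296, running G = 1.807407
t=3: π = [0.2438, 0.2112, 0.2500, 0.2949], E[r] = 0.6213, γ^t·E[r] = 0.318123, running G = 2.125531
t=4: π = [0.2441, 0.2111, 0.2495, 0.2954], E[r] = 0.6223, γ^t·E[r] = 0.254887, running G = 2.380418
t=5: π = [0.2439, 0.2112, 0.2494, 0.2956], E[r] = 0.6225, γ^t·E[r] = 0.203983, running G = 2.584401
t=6: π = [0.2439, 0.2112, 0.2493, 0.2956], E[r] = 0.6226, γ^t·E[r] = 0.163207, running G = 2.747609
t=7: π = [0.2439, 0.2112, 0.2493, 0.2956], E[r] = 0.6226, γ^t·E[r] = 0.130570, running G = 2.878179
t=8: π = [0.2439, 0.2112, 0.2493, 0.2956], E[r] = 0.6226, γ^t·E[r] = 0.104457, running G = 2.982636

G = 2.9826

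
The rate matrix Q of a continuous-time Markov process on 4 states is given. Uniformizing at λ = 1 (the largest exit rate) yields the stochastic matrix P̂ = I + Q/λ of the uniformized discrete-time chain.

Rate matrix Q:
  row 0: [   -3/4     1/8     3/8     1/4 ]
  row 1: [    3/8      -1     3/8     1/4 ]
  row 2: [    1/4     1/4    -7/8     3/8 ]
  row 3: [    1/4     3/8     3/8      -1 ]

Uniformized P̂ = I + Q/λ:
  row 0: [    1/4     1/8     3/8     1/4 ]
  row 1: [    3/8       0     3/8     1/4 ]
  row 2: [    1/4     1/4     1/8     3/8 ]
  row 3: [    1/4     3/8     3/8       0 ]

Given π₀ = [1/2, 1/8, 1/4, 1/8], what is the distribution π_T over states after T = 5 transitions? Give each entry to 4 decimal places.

π = [0.2745, 0.1955, 0.3000, 0.2300]

t=0: π = [0.5000, 0.1250, 0.2500, 0.1250]
t=1: π = [0.2656, 0.1719, 0.3125, 0.2500]
t=2: π = [0.2715, 0.2051, 0.2969, 0.2266]
t=3: π = [0.2756, 0.1931, 0.3008, 0.2305]
t=4: π = [0.2741, 0.1961, 0.2998, 0.2300]
t=5: π = [0.2745, 0.1955, 0.3000, 0.2300]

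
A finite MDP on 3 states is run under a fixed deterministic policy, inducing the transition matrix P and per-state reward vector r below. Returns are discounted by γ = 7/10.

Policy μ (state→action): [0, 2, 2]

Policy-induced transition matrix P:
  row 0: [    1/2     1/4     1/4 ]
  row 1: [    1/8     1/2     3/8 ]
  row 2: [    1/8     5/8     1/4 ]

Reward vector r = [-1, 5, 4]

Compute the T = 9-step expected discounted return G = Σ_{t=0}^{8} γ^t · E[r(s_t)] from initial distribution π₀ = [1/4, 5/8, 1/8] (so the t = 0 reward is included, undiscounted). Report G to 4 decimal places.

G = 10.9301

t=0: π = [0.2500, 0.6250, 0.1250], E[r] = 3.3750, γ^t·E[r] = 3.375000, running G = 3.375000
t=1: π = [0.2188, 0.4531, 0.3281], E[r] = 3.3594, γ^t·E[r] = 2.351563, running G = 5.726563
t=2: π = [0.2070, 0.4863, 0.3066], E[r] = 3.4512, γ^t·E[r] = 1.691074, running G = 7.417637
t=3: π = [0.2026, 0.4866, 0.3108], E[r] = 3.4734, γ^t·E[r] = 1.191372, running G = 8.609009
t=4: π = [0.2010, 0.4882, 0.3108], E[r] = 3.4832, γ^t·E[r] = 0.836327, running G = 9.445336
t=5: π = [0.2004, 0.4886, 0.3110], E[r] = 3.4868, γ^t·E[r] = 0.586018, running G = 10.031355
t=6: π = [0.2001, 0.4888, 0.3111], E[r] = 3.4881, γ^t·E[r] = 0.410370, running G = 10.441725
t=7: π = [0.2001, 0.4888, 0.3111], E[r] = 3.4886, γ^t·E[r] = 0.287300, running G = 10.729025
t=8: π = [0.2000, 0.4889, 0.3111], E[r] = 3.4888, γ^t·E[r] = 0.201121, running G = 10.930146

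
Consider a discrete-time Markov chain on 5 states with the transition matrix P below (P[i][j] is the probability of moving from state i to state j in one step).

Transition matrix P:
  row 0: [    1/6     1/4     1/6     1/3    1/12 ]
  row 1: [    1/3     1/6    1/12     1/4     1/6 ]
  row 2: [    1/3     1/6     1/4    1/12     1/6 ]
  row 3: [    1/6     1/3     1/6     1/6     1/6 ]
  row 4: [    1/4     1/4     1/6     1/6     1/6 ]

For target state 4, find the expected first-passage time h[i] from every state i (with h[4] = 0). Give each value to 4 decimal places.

h = [7.3563, 6.8698, 6.8845, 6.7961, 0.0000]

First-step conditioning: h[4] = 0; for i ≠ 4, h[i] = 1 + Σ_k P[i][k]·h[k].
  h[0] = 1 + 1/6·h[0] + 1/4·h[1] + 1/6·h[2] + 1/3·h[3]
  h[1] = 1 + 1/3·h[0] + 1/6·h[1] + 1/12·h[2] + 1/4·h[3]
  h[2] = 1 + 1/3·h[0] + 1/6·h[1] + 1/4·h[2] + 1/12·h[3]
  h[3] = 1 + 1/6·h[0] + 1/3·h[1] + 1/6·h[2] + 1/6·h[3]
Solving the 4×4 linear system over states ≠ 4 gives exactly h = [2994/407, 2796/407, 2802/407, 2766/407, 0] (h[4] = 0 is the target).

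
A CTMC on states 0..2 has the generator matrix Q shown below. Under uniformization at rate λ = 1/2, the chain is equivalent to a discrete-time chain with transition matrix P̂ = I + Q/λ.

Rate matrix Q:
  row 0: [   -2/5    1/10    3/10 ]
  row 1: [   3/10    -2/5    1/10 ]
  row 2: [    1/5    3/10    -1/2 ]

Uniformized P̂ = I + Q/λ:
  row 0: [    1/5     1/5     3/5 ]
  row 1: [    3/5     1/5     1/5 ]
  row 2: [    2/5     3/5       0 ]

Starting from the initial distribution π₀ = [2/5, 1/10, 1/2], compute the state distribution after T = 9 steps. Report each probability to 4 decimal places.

t=0: π = [0.4000, 0.1000, 0.5000]
t=1: π = [0.3400, 0.4000, 0.2600]
t=2: π = [0.4120, 0.3040, 0.2840]
t=3: π = [0.3784, 0.3136, 0.3080]
t=4: π = [0.3870, 0.3232, 0.2898]
t=5: π = [0.3872, 0.3159, 0.2969]
t=6: π = [0.3857, 0.3187, 0.2955]
t=7: π = [0.3866, 0.3182, 0.2952]
t=8: π = [0.3863, 0.3181, 0.2956]
t=9: π = [0.3864, 0.3182, 0.2954]

π = [0.3864, 0.3182, 0.2954]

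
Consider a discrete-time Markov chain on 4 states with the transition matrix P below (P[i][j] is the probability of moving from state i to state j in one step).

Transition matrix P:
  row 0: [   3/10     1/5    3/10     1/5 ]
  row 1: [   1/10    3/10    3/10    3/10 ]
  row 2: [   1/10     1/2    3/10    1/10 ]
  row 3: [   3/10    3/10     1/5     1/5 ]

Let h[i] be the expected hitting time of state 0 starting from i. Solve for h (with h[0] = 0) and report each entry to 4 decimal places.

h = [0.0000, 6.9231, 7.1795, 5.6410]

First-step conditioning: h[0] = 0; for i ≠ 0, h[i] = 1 + Σ_k P[i][k]·h[k].
  h[1] = 1 + 3/10·h[1] + 3/10·h[2] + 3/10·h[3]
  h[2] = 1 + 1/2·h[1] + 3/10·h[2] + 1/10·h[3]
  h[3] = 1 + 3/10·h[1] + 1/5·h[2] + 1/5·h[3]
Solving the 3×3 linear system over states ≠ 0 gives exactly h = [0, 90/13, 280/39, 220/39] (h[0] = 0 is the target).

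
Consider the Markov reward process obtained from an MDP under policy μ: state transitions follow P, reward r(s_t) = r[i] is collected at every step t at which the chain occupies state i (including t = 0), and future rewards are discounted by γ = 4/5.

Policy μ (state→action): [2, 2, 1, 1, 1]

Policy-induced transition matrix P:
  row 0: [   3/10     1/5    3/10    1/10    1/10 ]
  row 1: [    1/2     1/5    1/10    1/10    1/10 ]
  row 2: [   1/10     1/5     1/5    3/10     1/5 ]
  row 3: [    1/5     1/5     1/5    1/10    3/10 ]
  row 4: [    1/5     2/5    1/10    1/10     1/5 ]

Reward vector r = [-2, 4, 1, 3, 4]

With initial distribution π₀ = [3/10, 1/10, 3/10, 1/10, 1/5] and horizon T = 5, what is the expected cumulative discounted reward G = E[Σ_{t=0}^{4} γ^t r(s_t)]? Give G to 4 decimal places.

G = 5.2492

t=0: π = [0.3000, 0.1000, 0.3000, 0.1000, 0.2000], E[r] = 1.2000, γ^t·E[r] = 1.200000, running G = 1.200000
t=1: π = [0.2300, 0.2400, 0.2000, 0.1600, 0.1700], E[r] = 1.8600, γ^t·E[r] = 1.488000, running G = 2.688000
t=2: π = [0.2750, 0.2340, 0.1820, 0.1400, 0.1690], E[r] = 1.6640, γ^t·E[r] = 1.064960, running G = 3.752960
t=3: π = [0.2795, 0.2338, 0.1872, 0.1364, 0.1631], E[r] = 1.6250, γ^t·E[r] = 0.832000, running G = 4.584960
t=4: π = [0.2794, 0.2326, 0.1883, 0.1374, 0.1623], E[r] = 1.6216, γ^t·E[r] = 0.664191, running G = 5.249151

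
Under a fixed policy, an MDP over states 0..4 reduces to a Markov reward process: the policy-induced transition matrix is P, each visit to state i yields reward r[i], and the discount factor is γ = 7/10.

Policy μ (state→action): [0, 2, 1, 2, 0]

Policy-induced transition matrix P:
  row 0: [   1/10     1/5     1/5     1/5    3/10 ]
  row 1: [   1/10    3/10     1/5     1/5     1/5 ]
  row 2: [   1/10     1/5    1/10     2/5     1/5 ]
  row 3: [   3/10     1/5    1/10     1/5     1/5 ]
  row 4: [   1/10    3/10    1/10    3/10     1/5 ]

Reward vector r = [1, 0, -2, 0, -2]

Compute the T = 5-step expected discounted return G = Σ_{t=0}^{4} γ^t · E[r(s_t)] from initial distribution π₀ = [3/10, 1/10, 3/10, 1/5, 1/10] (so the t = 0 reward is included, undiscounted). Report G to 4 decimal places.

t=0: π = [0.3000, 0.1000, 0.3000, 0.2000, 0.1000], E[r] = -0.5000, γ^t·E[r] = -0.500000, running G = -0.500000
t=1: π = [0.1400, 0.2200, 0.1400, 0.2700, 0.2300], E[r] = -0.6000, γ^t·E[r] = -0.420000, running G = -0.920000
t=2: π = [0.1540, 0.2450, 0.1360, 0.2510, 0.2140], E[r] = -0.5460, γ^t·E[r] = -0.267540, running G = -1.187540
t=3: π = [0.1502, 0.2459, 0.1399, 0.2486, 0.2154], E[r] = -0.5604, γ^t·E[r] = -0.192217, running G = -1.379757
t=4: π = [0.1497, 0.2461, 0.1396, 0.2495, 0.2150], E[r] = -0.5595, γ^t·E[r] = -0.134346, running G = -1.514103

G = -1.5141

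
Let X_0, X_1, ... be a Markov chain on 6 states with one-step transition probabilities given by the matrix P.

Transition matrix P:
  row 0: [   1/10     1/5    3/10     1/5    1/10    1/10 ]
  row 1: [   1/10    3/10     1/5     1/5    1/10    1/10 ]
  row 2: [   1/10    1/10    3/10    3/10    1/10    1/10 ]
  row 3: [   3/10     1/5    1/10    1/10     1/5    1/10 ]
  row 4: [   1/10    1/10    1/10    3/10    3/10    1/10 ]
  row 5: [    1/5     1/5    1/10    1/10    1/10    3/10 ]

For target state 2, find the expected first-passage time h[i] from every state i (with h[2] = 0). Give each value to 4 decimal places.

First-step conditioning: h[2] = 0; for i ≠ 2, h[i] = 1 + Σ_k P[i][k]·h[k].
  h[0] = 1 + 1/10·h[0] + 1/5·h[1] + 1/5·h[3] + 1/10·h[4] + 1/10·h[5]
  h[1] = 1 + 1/10·h[0] + 3/10·h[1] + 1/5·h[3] + 1/10·h[4] + 1/10·h[5]
  h[3] = 1 + 3/10·h[0] + 1/5·h[1] + 1/10·h[3] + 1/5·h[4] + 1/10·h[5]
  h[4] = 1 + 1/10·h[0] + 1/10·h[1] + 3/10·h[3] + 3/10·h[4] + 1/10·h[5]
  h[5] = 1 + 1/5·h[0] + 1/5·h[1] + 1/10·h[3] + 1/10·h[4] + 3/10·h[5]
Solving the 5×5 linear system over states ≠ 2 gives exactly h = [62640/11779, 69600/11779, 0, 75520/11779, 79040/11779, 76690/11779] (h[2] = 0 is the target).

h = [5.3179, 5.9088, 0.0000, 6.4114, 6.7102, 6.5107]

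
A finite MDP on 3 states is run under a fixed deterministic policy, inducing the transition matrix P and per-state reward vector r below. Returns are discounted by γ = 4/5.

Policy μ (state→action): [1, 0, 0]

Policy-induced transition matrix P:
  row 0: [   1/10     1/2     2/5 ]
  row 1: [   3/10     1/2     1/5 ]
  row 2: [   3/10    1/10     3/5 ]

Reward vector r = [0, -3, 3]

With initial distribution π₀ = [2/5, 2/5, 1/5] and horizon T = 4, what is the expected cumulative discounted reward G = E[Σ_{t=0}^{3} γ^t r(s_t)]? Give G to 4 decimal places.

t=0: π = [0.4000, 0.4000, 0.2000], E[r] = -0.6000, γ^t·E[r] = -0.600000, running G = -0.600000
t=1: π = [0.2200, 0.4200, 0.3600], E[r] = -0.1800, γ^t·E[r] = -0.144000, running G = -0.744000
t=2: π = [0.2560, 0.3560, 0.3880], E[r] = 0.0960, γ^t·E[r] = 0.061440, running G = -0.682560
t=3: π = [0.2488, 0.3448, 0.4064], E[r] = 0.1848, γ^t·E[r] = 0.094618, running G = -0.587942

G = -0.5879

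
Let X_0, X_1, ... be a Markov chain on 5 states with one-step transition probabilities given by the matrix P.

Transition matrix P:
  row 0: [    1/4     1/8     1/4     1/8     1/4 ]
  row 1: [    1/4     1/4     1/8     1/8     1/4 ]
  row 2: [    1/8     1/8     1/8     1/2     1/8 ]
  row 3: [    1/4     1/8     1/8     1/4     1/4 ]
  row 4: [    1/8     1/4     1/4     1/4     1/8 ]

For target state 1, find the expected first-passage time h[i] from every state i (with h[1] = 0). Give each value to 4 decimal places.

First-step conditioning: h[1] = 0; for i ≠ 1, h[i] = 1 + Σ_k P[i][k]·h[k].
  h[0] = 1 + 1/4·h[0] + 1/4·h[2] + 1/8·h[3] + 1/4·h[4]
  h[2] = 1 + 1/8·h[0] + 1/8·h[2] + 1/2·h[3] + 1/8·h[4]
  h[3] = 1 + 1/4·h[0] + 1/8·h[2] + 1/4·h[3] + 1/4·h[4]
  h[4] = 1 + 1/8·h[0] + 1/4·h[2] + 1/4·h[3] + 1/8·h[4]
Solving the 4×4 linear system over states ≠ 1 gives exactly h = [593/89, 0, 600/89, 592/89, 527/89] (h[1] = 0 is the target).

h = [6.6629, 0.0000, 6.7416, 6.6517, 5.9213]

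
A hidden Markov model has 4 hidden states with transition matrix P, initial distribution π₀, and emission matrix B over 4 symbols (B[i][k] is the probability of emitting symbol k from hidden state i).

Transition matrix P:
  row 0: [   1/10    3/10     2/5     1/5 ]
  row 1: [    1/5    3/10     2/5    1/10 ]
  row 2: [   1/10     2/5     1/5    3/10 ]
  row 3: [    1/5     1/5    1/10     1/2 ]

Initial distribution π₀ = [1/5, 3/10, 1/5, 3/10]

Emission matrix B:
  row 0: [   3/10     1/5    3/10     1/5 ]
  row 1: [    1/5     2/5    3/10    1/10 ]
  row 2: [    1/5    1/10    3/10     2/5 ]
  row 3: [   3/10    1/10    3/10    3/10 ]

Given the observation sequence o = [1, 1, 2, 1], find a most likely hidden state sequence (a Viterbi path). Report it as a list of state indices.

t=0: δ = [4.000e-02, 1.200e-01, 2.000e-02, 3.000e-02]  (obs o_0=1)
t=1: δ = [4.800e-03, 1.440e-02, 4.800e-03, 1.500e-03]  ψ = [1, 1, 1, 3]  (obs o_1=1)
t=2: δ = [8.640e-04, 1.296e-03, 1.728e-03, 4.320e-04]  ψ = [1, 1, 1, 1]  (obs o_2=2)
t=3: δ = [5.184e-05, 2.765e-04, 5.184e-05, 5.184e-05]  ψ = [1, 2, 1, 2]  (obs o_3=1)
backtrack: best end state = 1; path = [1, 1, 2, 1]

path = [1, 1, 2, 1]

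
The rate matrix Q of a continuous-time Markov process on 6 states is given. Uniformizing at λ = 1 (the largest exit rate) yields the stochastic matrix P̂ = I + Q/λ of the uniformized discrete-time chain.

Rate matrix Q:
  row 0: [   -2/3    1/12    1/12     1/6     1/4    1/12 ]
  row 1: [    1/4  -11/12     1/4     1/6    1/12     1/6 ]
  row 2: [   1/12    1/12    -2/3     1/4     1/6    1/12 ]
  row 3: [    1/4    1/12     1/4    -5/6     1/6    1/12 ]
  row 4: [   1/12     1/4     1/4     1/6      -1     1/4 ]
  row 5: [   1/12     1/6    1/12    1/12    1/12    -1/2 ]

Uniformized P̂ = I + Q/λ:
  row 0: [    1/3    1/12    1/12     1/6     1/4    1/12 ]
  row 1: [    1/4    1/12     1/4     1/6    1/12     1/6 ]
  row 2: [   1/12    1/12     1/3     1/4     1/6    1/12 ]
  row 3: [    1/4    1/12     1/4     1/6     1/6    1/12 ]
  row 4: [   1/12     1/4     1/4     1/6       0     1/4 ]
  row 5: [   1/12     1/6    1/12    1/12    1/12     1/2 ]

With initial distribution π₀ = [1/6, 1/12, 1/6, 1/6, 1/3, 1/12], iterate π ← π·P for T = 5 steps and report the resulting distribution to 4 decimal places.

t=0: π = [0.1667, 0.0833, 0.1667, 0.1667, 0.3333, 0.0833]
t=1: π = [0.1667, 0.1458, 0.2222, 0.1736, 0.1111, 0.1806]
t=2: π = [0.1782, 0.1169, 0.2106, 0.1701, 0.1348, 0.1892]
t=3: π = [0.1757, 0.1216, 0.2063, 0.1685, 0.1335, 0.1944]
t=4: π = [0.1756, 0.1218, 0.2055, 0.1677, 0.1327, 0.1967]
t=5: π = [0.1755, 0.1218, 0.2051, 0.1674, 0.1326, 0.1976]

π = [0.1755, 0.1218, 0.2051, 0.1674, 0.1326, 0.1976]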